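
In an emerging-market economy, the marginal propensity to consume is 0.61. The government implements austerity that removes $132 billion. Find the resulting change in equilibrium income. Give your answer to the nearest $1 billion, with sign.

−$338 billion

Expenditure multiplier = 1/(1 − MPC) = 1/(1 − 0.61) = 1/0.39 ≈ 2.564.
ΔY = k × ΔG = (−$132 billion) / 0.39 ≈ −$338 billion.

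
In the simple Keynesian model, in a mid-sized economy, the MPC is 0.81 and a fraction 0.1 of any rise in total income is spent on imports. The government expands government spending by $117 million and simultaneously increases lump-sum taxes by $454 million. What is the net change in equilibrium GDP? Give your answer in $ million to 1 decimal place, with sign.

Expenditure multiplier = 1/(1 − c + m) = 1/(1 − 0.81 + 0.1) = 1/0.29 ≈ 3.448.
ΔG contributes k·ΔG = (+$117 million) / 0.29 ≈ +$403.4 million.
ΔT of +$454 million changes first-round spending by −c·ΔT = −$367.74 million, contributing k·(−c·ΔT) = (−$367.74 million) / 0.29 ≈ −$1,268.1 million.
Net ΔY = k(ΔG − c·ΔT) = (−$250.74 million) / 0.29 ≈ −$864.6 million.

−$864.6 million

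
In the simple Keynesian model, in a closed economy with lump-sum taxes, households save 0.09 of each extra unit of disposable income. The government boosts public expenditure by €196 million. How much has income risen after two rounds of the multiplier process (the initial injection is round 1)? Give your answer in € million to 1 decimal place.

€374.4 million

MPC = 1 − MPS = 1 − 0.09 = 0.91.
Round 1 adds ΔG = €196 million; each later round is MPC = 0.91 times the previous.
After 2 rounds: 196 + 178.36 = ΔG·(1 − c^2)/(1 − c) = 196 × (1 − 0.8281)/0.09 ≈ €374.4 million.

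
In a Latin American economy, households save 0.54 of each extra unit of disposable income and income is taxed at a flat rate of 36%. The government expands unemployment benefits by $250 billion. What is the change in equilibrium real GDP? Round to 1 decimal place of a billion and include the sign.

MPC = 1 − MPS = 1 − 0.54 = 0.46.
The transfer change shifts disposable income by +$250 billion, so first-round consumption changes by c·ΔTR = 0.46 × (+$250 billion) = +$115 billion.
Expenditure multiplier = 1/(1 − c(1−t)) = 1/(1 − 0.46×0.64) = 1/0.7056 ≈ 1.417.
The transfer multiplier is c × k ≈ 0.652, so ΔY = k × (c·ΔTR) = (+$115 billion) / 0.7056 ≈ +$163 billion.

+$163.0 billion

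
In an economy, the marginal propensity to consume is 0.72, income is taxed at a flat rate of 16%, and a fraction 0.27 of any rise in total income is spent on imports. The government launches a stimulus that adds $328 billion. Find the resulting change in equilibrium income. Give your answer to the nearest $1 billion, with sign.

+$493 billion

Spending multiplier = 1/(1 − c(1−t) + m) = 1/(1 − 0.72×0.84 + 0.27) = 1/0.6652 ≈ 1.503.
ΔY = k × ΔG = (+$328 billion) / 0.6652 ≈ +$493 billion.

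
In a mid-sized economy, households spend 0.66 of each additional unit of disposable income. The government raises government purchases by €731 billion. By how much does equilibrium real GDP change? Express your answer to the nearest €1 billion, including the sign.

Expenditure multiplier = 1/(1 − MPC) = 1/(1 − 0.66) = 1/0.34 ≈ 2.941.
ΔY = k × ΔG = (+€731 billion) / 0.34 = +€2,150 billion.

+€2,150 billion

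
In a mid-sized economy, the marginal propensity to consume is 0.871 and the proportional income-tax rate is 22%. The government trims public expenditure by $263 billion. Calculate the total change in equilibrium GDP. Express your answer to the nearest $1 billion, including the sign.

Government-spending multiplier = 1/(1 − c(1−t)) = 1/(1 − 0.871×0.78) = 1/0.32062 ≈ 3.119.
ΔY = k × ΔG = (−$263 billion) / 0.32062 ≈ −$820 billion.

−$820 billion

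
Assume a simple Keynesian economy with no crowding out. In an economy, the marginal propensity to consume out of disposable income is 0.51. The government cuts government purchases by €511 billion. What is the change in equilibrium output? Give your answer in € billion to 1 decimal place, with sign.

Government-spending multiplier = 1/(1 − MPC) = 1/(1 − 0.51) = 1/0.49 ≈ 2.041.
ΔY = k × ΔG = (−€511 billion) / 0.49 ≈ −€1,042.9 billion.

−€1,042.9 billion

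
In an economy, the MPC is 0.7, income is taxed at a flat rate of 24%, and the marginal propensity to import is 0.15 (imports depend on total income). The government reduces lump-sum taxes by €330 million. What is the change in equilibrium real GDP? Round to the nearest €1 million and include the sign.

+€374 million

A lump-sum tax change of −€330 million shifts disposable income by +€330 million; first-round consumption changes by −c × ΔT = −0.7 × (−€330 million) = +€231 million.
Expenditure multiplier = 1/(1 − c(1−t) + m) = 1/(1 − 0.7×0.76 + 0.15) = 1/0.618 ≈ 1.618.
The tax multiplier is −c × k ≈ −1.133, so ΔY = k × (−c·ΔT) = (+€231 million) / 0.618 ≈ +€374 million.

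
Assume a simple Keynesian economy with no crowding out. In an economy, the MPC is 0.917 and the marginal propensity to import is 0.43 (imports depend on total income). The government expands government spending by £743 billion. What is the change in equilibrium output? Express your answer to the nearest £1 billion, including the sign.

+£1,448 billion

Spending multiplier = 1/(1 − c + m) = 1/(1 − 0.917 + 0.43) = 1/0.513 ≈ 1.949.
ΔY = k × ΔG = (+£743 billion) / 0.513 ≈ +£1,448 billion.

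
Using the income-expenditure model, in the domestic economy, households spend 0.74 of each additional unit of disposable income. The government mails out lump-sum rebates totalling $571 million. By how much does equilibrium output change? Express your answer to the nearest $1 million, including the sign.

A lump-sum tax change of −$571 million shifts disposable income by +$571 million; first-round consumption changes by −c × ΔT = −0.74 × (−$571 million) = +$422.54 million.
Expenditure multiplier = 1/(1 − MPC) = 1/(1 − 0.74) = 1/0.26 ≈ 3.846.
The tax multiplier is −c × k ≈ −2.846, so ΔY = k × (−c·ΔT) = (+$422.54 million) / 0.26 ≈ +$1,625 million.

+$1,625 million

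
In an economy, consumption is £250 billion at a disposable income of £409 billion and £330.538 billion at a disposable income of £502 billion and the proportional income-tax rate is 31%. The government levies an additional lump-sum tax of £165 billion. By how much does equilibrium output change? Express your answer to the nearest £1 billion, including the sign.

−£355 billion

MPC = ΔC/ΔYd = (330.538 − 250)/(502 − 409) = 80.538/93 = 0.866.
A lump-sum tax change of +£165 billion shifts disposable income by −£165 billion; first-round consumption changes by −c × ΔT = −0.866 × (+£165 billion) = −£142.89 billion.
Expenditure multiplier = 1/(1 − c(1−t)) = 1/(1 − 0.866×0.69) = 1/0.40246 ≈ 2.485.
The tax multiplier is −c × k ≈ −2.152, so ΔY = k × (−c·ΔT) = (−£142.89 billion) / 0.40246 ≈ −£355 billion.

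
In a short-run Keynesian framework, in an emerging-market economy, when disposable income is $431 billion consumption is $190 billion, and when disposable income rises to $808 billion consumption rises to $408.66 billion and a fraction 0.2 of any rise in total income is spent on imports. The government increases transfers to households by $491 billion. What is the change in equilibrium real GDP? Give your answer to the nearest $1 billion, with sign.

MPC = ΔC/ΔYd = (408.66 − 190)/(808 − 431) = 218.66/377 = 0.58.
The transfer change shifts disposable income by +$491 billion, so first-round consumption changes by c·ΔTR = 0.58 × (+$491 billion) = +$284.78 billion.
Expenditure multiplier = 1/(1 − c + m) = 1/(1 − 0.58 + 0.2) = 1/0.62 ≈ 1.613.
The transfer multiplier is c × k ≈ 0.935, so ΔY = k × (c·ΔTR) = (+$284.78 billion) / 0.62 ≈ +$459 billion.

+$459 billion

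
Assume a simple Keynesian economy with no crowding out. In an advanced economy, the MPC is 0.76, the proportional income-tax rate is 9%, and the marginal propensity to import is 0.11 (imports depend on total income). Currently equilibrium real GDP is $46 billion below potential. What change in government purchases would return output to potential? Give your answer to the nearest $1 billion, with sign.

Spending multiplier = 1/(1 − c(1−t) + m) = 1/(1 − 0.76×0.91 + 0.11) = 1/0.4184 ≈ 2.39.
Need ΔY = +$46 billion, so ΔG = ΔY/k = (+$46 billion) × 0.4184 ≈ +$19 billion.
The government should increase government purchases by $19 billion.

+$19 billion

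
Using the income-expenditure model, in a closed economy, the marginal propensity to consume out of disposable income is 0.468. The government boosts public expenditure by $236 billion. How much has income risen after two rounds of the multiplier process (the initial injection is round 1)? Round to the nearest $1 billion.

Round 1 adds ΔG = $236 billion; each later round is MPC = 0.468 times the previous.
After 2 rounds: 236 + 110.448 = ΔG·(1 − c^2)/(1 − c) = 236 × (1 − 0.219024)/0.532 ≈ $346 billion.

$346 billion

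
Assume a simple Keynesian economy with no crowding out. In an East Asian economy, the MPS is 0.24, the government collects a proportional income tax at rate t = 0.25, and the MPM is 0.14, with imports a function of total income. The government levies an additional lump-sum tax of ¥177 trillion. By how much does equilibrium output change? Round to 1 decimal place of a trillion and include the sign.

MPC = 1 − MPS = 1 − 0.24 = 0.76.
A lump-sum tax change of +¥177 trillion shifts disposable income by −¥177 trillion; first-round consumption changes by −c × ΔT = −0.76 × (+¥177 trillion) = −¥134.52 trillion.
Expenditure multiplier = 1/(1 − c(1−t) + m) = 1/(1 − 0.76×0.75 + 0.14) = 1/0.57 ≈ 1.754.
The tax multiplier is −c × k ≈ −1.333, so ΔY = k × (−c·ΔT) = (−¥134.52 trillion) / 0.57 = −¥236 trillion.

−¥236.0 trillion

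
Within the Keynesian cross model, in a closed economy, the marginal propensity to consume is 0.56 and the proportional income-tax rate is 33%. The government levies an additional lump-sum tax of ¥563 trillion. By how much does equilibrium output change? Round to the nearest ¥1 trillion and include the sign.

−¥505 trillion

A lump-sum tax change of +¥563 trillion shifts disposable income by −¥563 trillion; first-round consumption changes by −c × ΔT = −0.56 × (+¥563 trillion) = −¥315.28 trillion.
Expenditure multiplier = 1/(1 − c(1−t)) = 1/(1 − 0.56×0.67) = 1/0.6248 ≈ 1.601.
The tax multiplier is −c × k ≈ −0.896, so ΔY = k × (−c·ΔT) = (−¥315.28 trillion) / 0.6248 ≈ −¥505 trillion.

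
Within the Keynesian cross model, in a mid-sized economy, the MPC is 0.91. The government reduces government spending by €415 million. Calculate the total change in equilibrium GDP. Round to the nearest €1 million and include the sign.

Government-spending multiplier = 1/(1 − MPC) = 1/(1 − 0.91) = 1/0.09 ≈ 11.111.
ΔY = k × ΔG = (−€415 million) / 0.09 ≈ −€4,611 million.

−€4,611 million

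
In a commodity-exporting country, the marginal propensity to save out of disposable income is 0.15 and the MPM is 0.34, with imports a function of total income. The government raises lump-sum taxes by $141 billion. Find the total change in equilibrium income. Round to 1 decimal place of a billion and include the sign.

−$244.6 billion

MPC = 1 − MPS = 1 − 0.15 = 0.85.
A lump-sum tax change of +$141 billion shifts disposable income by −$141 billion; first-round consumption changes by −c × ΔT = −0.85 × (+$141 billion) = −$119.85 billion.
Expenditure multiplier = 1/(1 − c + m) = 1/(1 − 0.85 + 0.34) = 1/0.49 ≈ 2.041.
The tax multiplier is −c × k ≈ −1.735, so ΔY = k × (−c·ΔT) = (−$119.85 billion) / 0.49 ≈ −$244.6 billion.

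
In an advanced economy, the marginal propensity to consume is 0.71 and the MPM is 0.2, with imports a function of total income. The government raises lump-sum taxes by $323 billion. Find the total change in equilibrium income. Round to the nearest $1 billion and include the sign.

−$468 billion

A lump-sum tax change of +$323 billion shifts disposable income by −$323 billion; first-round consumption changes by −c × ΔT = −0.71 × (+$323 billion) = −$229.33 billion.
Expenditure multiplier = 1/(1 − c + m) = 1/(1 − 0.71 + 0.2) = 1/0.49 ≈ 2.041.
The tax multiplier is −c × k ≈ −1.449, so ΔY = k × (−c·ΔT) = (−$229.33 billion) / 0.49 ≈ −$468 billion.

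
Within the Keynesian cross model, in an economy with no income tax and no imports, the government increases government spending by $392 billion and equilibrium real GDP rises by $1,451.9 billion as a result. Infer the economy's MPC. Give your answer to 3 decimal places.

0.730

Implied spending multiplier k = ΔY/ΔG = 1,451.9/392 ≈ 3.7038.
Since k = 1/(1 − MPC), MPC = 1 − 1/k = 1 − ΔG/ΔY = 1 − 392/1,451.9 ≈ 0.730.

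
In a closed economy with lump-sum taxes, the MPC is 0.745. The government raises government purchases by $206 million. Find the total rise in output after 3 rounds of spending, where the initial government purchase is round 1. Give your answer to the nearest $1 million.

$474 million

Round 1 adds ΔG = $206 million; each later round is MPC = 0.745 times the previous.
After 3 rounds: 206 + 153.47 + 114.33515 = ΔG·(1 − c^3)/(1 − c) = 206 × (1 − 0.413493625)/0.255 ≈ $474 million.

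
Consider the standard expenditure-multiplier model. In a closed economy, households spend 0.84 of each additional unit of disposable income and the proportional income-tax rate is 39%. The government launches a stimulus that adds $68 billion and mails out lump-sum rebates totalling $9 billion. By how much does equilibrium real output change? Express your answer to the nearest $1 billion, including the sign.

+$155 billion

Expenditure multiplier = 1/(1 − c(1−t)) = 1/(1 − 0.84×0.61) = 1/0.4876 ≈ 2.051.
ΔG contributes k·ΔG = (+$68 billion) / 0.4876 ≈ +$139.5 billion.
ΔT of −$9 billion changes first-round spending by −c·ΔT = +$7.56 billion, contributing k·(−c·ΔT) = (+$7.56 billion) / 0.4876 ≈ +$15.5 billion.
Net ΔY = k(ΔG − c·ΔT) = (+$75.56 billion) / 0.4876 ≈ +$155 billion.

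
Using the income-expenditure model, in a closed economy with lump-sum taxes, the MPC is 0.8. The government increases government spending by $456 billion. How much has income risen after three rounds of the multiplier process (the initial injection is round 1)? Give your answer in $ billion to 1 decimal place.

Round 1 adds ΔG = $456 billion; each later round is MPC = 0.8 times the previous.
After 3 rounds: 456 + 364.8 + 291.84 = ΔG·(1 − c^3)/(1 − c) = 456 × (1 − 0.512)/0.2 ≈ $1,112.6 billion.

$1,112.6 billion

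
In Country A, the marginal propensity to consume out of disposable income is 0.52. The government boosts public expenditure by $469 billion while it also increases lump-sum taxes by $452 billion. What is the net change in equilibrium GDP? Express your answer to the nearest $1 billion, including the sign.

+$487 billion

Expenditure multiplier = 1/(1 − MPC) = 1/(1 − 0.52) = 1/0.48 ≈ 2.083.
ΔG contributes k·ΔG = (+$469 billion) / 0.48 ≈ +$977.1 billion.
ΔT of +$452 billion changes first-round spending by −c·ΔT = −$235.04 billion, contributing k·(−c·ΔT) = (−$235.04 billion) / 0.48 ≈ −$489.7 billion.
Net ΔY = k(ΔG − c·ΔT) = (+$233.96 billion) / 0.48 ≈ +$487 billion.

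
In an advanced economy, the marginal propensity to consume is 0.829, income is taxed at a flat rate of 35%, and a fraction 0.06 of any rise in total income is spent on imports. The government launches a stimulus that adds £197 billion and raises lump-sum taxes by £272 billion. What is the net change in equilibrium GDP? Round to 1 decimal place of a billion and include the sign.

−£54.7 billion

Expenditure multiplier = 1/(1 − c(1−t) + m) = 1/(1 − 0.829×0.65 + 0.06) = 1/0.52115 ≈ 1.919.
ΔG contributes k·ΔG = (+£197 billion) / 0.52115 ≈ +£378 billion.
ΔT of +£272 billion changes first-round spending by −c·ΔT = −£225.488 billion, contributing k·(−c·ΔT) = (−£225.488 billion) / 0.52115 ≈ −£432.7 billion.
Net ΔY = k(ΔG − c·ΔT) = (−£28.488 billion) / 0.52115 ≈ −£54.7 billion.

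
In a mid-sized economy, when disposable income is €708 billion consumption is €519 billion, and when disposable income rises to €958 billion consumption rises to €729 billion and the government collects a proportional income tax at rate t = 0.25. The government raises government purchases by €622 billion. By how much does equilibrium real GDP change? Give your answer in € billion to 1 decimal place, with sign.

+€1,681.1 billion

MPC = ΔC/ΔYd = (729 − 519)/(958 − 708) = 210/250 = 0.84.
Spending multiplier = 1/(1 − c(1−t)) = 1/(1 − 0.84×0.75) = 1/0.37 ≈ 2.703.
ΔY = k × ΔG = (+€622 billion) / 0.37 ≈ +€1,681.1 billion.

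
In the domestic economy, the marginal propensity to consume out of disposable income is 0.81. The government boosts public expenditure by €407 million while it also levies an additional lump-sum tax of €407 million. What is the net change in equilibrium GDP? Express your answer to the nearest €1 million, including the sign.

+€407 million

Expenditure multiplier = 1/(1 − MPC) = 1/(1 − 0.81) = 1/0.19 ≈ 5.263.
ΔG contributes k·ΔG = (+€407 million) / 0.19 ≈ +€2,142.1 million.
ΔT of +€407 million changes first-round spending by −c·ΔT = −€329.67 million, contributing k·(−c·ΔT) = (−€329.67 million) / 0.19 ≈ −€1,735.1 million.
With ΔG = ΔT and no other leakages, the balanced-budget multiplier is 1, so ΔY = ΔG = +€407 million.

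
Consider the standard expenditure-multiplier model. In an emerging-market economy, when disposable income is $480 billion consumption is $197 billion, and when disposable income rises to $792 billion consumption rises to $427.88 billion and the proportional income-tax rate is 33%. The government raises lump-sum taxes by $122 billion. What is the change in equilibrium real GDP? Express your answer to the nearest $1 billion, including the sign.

MPC = ΔC/ΔYd = (427.88 − 197)/(792 − 480) = 230.88/312 = 0.74.
A lump-sum tax change of +$122 billion shifts disposable income by −$122 billion; first-round consumption changes by −c × ΔT = −0.74 × (+$122 billion) = −$90.28 billion.
Expenditure multiplier = 1/(1 − c(1−t)) = 1/(1 − 0.74×0.67) = 1/0.5042 ≈ 1.983.
The tax multiplier is −c × k ≈ −1.468, so ΔY = k × (−c·ΔT) = (−$90.28 billion) / 0.5042 ≈ −$179 billion.

−$179 billion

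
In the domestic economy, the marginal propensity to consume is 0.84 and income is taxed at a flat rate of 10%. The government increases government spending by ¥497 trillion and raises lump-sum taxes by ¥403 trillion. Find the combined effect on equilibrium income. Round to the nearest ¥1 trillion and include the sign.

Expenditure multiplier = 1/(1 − c(1−t)) = 1/(1 − 0.84×0.9) = 1/0.244 ≈ 4.098.
ΔG contributes k·ΔG = (+¥497 trillion) / 0.244 ≈ +¥2,036.9 trillion.
ΔT of +¥403 trillion changes first-round spending by −c·ΔT = −¥338.52 trillion, contributing k·(−c·ΔT) = (−¥338.52 trillion) / 0.244 ≈ −¥1,387.4 trillion.
Net ΔY = k(ΔG − c·ΔT) = (+¥158.48 trillion) / 0.244 ≈ +¥650 trillion.

+¥650 trillion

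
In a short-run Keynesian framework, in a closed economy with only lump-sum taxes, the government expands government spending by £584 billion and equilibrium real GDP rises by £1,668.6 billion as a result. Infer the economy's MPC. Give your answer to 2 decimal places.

0.65

Implied spending multiplier k = ΔY/ΔG = 1,668.6/584 ≈ 2.8572.
Since k = 1/(1 − MPC), MPC = 1 − 1/k = 1 − ΔG/ΔY = 1 − 584/1,668.6 ≈ 0.65.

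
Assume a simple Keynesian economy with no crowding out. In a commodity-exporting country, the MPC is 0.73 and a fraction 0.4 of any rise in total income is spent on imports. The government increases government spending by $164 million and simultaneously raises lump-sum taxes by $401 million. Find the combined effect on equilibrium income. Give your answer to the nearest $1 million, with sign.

−$192 million

Expenditure multiplier = 1/(1 − c + m) = 1/(1 − 0.73 + 0.4) = 1/0.67 ≈ 1.493.
ΔG contributes k·ΔG = (+$164 million) / 0.67 ≈ +$244.8 million.
ΔT of +$401 million changes first-round spending by −c·ΔT = −$292.73 million, contributing k·(−c·ΔT) = (−$292.73 million) / 0.67 ≈ −$436.9 million.
Net ΔY = k(ΔG − c·ΔT) = (−$128.73 million) / 0.67 ≈ −$192 million.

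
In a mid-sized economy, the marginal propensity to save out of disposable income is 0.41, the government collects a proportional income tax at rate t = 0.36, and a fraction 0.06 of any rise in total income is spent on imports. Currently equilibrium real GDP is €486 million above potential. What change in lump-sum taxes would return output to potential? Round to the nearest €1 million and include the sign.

MPC = 1 − MPS = 1 − 0.41 = 0.59.
Spending multiplier = 1/(1 − c(1−t) + m) = 1/(1 − 0.59×0.64 + 0.06) = 1/0.6824 ≈ 1.465.
Tax multiplier = −c·k = −0.59/0.6824 ≈ −0.865. Need ΔY = −€486 million, so ΔT = ΔY/(−c·k) = −(−€486 million) × 0.6824 / 0.59 ≈ +€562 million.
The government should raise lump-sum taxes by €562 million.

+€562 million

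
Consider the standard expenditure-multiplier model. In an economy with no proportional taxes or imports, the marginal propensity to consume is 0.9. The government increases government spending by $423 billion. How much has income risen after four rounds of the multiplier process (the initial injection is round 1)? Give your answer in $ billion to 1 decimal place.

$1,454.7 billion

Round 1 adds ΔG = $423 billion; each later round is MPC = 0.9 times the previous.
After 4 rounds: 423 + 380.7 + 342.63 + 308.367 = ΔG·(1 − c^4)/(1 − c) = 423 × (1 − 0.6561)/0.1 ≈ $1,454.7 billion.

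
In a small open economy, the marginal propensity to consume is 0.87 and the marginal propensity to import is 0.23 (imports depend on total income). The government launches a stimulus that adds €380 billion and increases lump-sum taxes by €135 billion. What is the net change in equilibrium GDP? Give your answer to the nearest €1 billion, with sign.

+€729 billion

Expenditure multiplier = 1/(1 − c + m) = 1/(1 − 0.87 + 0.23) = 1/0.36 ≈ 2.778.
ΔG contributes k·ΔG = (+€380 billion) / 0.36 ≈ +€1,055.6 billion.
ΔT of +€135 billion changes first-round spending by −c·ΔT = −€117.45 billion, contributing k·(−c·ΔT) = (−€117.45 billion) / 0.36 ≈ −€326.3 billion.
Net ΔY = k(ΔG − c·ΔT) = (+€262.55 billion) / 0.36 ≈ +€729 billion.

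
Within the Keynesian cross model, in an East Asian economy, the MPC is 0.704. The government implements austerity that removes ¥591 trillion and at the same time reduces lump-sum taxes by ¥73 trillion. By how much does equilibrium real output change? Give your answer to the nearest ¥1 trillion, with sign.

Expenditure multiplier = 1/(1 − MPC) = 1/(1 − 0.704) = 1/0.296 ≈ 3.378.
ΔG contributes k·ΔG = (−¥591 trillion) / 0.296 ≈ −¥1,996.6 trillion.
ΔT of −¥73 trillion changes first-round spending by −c·ΔT = +¥51.392 trillion, contributing k·(−c·ΔT) = (+¥51.392 trillion) / 0.296 ≈ +¥173.6 trillion.
Net ΔY = k(ΔG − c·ΔT) = (−¥539.608 trillion) / 0.296 = −¥1,823 trillion.

−¥1,823 trillion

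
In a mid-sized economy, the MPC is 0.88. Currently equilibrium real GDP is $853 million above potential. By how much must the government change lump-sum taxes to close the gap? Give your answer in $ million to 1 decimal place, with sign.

Spending multiplier = 1/(1 − MPC) = 1/(1 − 0.88) = 1/0.12 ≈ 8.333.
Tax multiplier = −c·k = −0.88/0.12 ≈ −7.333. Need ΔY = −$853 million, so ΔT = ΔY/(−c·k) = −(−$853 million) × 0.12 / 0.88 ≈ +$116.3 million.
The government should raise lump-sum taxes by $116.3 million.

+$116.3 million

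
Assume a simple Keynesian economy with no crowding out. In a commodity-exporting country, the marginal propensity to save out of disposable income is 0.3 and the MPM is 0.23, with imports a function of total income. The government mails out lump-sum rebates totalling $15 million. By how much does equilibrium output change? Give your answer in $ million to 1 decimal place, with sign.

+$19.8 million

MPC = 1 − MPS = 1 − 0.3 = 0.7.
A lump-sum tax change of −$15 million shifts disposable income by +$15 million; first-round consumption changes by −c × ΔT = −0.7 × (−$15 million) = +$10.5 million.
Expenditure multiplier = 1/(1 − c + m) = 1/(1 − 0.7 + 0.23) = 1/0.53 ≈ 1.887.
The tax multiplier is −c × k ≈ −1.321, so ΔY = k × (−c·ΔT) = (+$10.5 million) / 0.53 ≈ +$19.8 million.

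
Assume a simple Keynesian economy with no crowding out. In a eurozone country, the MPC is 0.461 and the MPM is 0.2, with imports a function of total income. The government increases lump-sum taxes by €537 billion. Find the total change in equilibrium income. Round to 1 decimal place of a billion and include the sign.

A lump-sum tax change of +€537 billion shifts disposable income by −€537 billion; first-round consumption changes by −c × ΔT = −0.461 × (+€537 billion) = −€247.557 billion.
Expenditure multiplier = 1/(1 − c + m) = 1/(1 − 0.461 + 0.2) = 1/0.739 ≈ 1.353.
The tax multiplier is −c × k ≈ −0.624, so ΔY = k × (−c·ΔT) = (−€247.557 billion) / 0.739 ≈ −€335 billion.

−€335.0 billion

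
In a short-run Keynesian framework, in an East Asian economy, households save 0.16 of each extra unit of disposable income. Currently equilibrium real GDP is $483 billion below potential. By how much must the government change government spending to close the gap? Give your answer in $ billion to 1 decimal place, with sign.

+$77.3 billion

MPC = 1 − MPS = 1 − 0.16 = 0.84.
Spending multiplier = 1/(1 − MPC) = 1/(1 − 0.84) = 1/0.16 = 6.25.
Need ΔY = +$483 billion, so ΔG = ΔY/k = (+$483 billion) × 0.16 ≈ +$77.3 billion.
The government should increase government spending by $77.3 billion.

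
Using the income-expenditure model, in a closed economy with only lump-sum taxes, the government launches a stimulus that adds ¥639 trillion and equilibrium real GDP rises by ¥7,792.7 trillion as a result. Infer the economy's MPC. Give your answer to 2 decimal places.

Implied spending multiplier k = ΔY/ΔG = 7,792.7/639 ≈ 12.1951.
Since k = 1/(1 − MPC), MPC = 1 − 1/k = 1 − ΔG/ΔY = 1 − 639/7,792.7 ≈ 0.92.

0.92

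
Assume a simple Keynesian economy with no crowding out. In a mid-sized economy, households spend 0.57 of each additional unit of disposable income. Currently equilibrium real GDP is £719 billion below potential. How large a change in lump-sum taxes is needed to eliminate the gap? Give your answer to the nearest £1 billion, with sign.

−£542 billion

Spending multiplier = 1/(1 − MPC) = 1/(1 − 0.57) = 1/0.43 ≈ 2.326.
Tax multiplier = −c·k = −0.57/0.43 ≈ −1.326. Need ΔY = +£719 billion, so ΔT = ΔY/(−c·k) = −(+£719 billion) × 0.43 / 0.57 ≈ −£542 billion.
The government should cut lump-sum taxes by £542 billion.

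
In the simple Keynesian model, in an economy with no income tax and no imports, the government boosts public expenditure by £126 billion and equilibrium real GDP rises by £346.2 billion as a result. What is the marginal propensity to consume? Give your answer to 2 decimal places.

Implied spending multiplier k = ΔY/ΔG = 346.2/126 ≈ 2.7476.
Since k = 1/(1 − MPC), MPC = 1 − 1/k = 1 − ΔG/ΔY = 1 − 126/346.2 ≈ 0.64.

0.64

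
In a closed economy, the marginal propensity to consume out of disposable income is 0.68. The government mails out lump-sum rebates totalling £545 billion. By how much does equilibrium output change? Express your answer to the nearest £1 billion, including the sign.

+£1,158 billion

A lump-sum tax change of −£545 billion shifts disposable income by +£545 billion; first-round consumption changes by −c × ΔT = −0.68 × (−£545 billion) = +£370.6 billion.
Expenditure multiplier = 1/(1 − MPC) = 1/(1 − 0.68) = 1/0.32 = 3.125.
The tax multiplier is −c × k = −2.125, so ΔY = k × (−c·ΔT) = (+£370.6 billion) / 0.32 ≈ +£1,158 billion.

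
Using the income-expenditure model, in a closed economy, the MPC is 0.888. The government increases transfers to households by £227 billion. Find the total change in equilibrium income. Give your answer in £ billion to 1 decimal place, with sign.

The transfer change shifts disposable income by +£227 billion, so first-round consumption changes by c·ΔTR = 0.888 × (+£227 billion) = +£201.576 billion.
Expenditure multiplier = 1/(1 − MPC) = 1/(1 − 0.888) = 1/0.112 ≈ 8.929.
The transfer multiplier is c × k ≈ 7.929, so ΔY = k × (c·ΔTR) = (+£201.576 billion) / 0.112 ≈ +£1,799.8 billion.

+£1,799.8 billion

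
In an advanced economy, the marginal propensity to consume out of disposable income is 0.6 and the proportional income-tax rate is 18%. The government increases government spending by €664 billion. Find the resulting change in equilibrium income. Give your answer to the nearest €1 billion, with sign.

Expenditure multiplier = 1/(1 − c(1−t)) = 1/(1 − 0.6×0.82) = 1/0.508 ≈ 1.969.
ΔY = k × ΔG = (+€664 billion) / 0.508 ≈ +€1,307 billion.

+€1,307 billion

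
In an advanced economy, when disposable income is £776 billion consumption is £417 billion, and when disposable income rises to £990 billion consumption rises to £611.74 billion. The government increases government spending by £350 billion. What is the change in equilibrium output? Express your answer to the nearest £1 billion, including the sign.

+£3,889 billion

MPC = ΔC/ΔYd = (611.74 − 417)/(990 − 776) = 194.74/214 = 0.91.
Spending multiplier = 1/(1 − MPC) = 1/(1 − 0.91) = 1/0.09 ≈ 11.111.
ΔY = k × ΔG = (+£350 billion) / 0.09 ≈ +£3,889 billion.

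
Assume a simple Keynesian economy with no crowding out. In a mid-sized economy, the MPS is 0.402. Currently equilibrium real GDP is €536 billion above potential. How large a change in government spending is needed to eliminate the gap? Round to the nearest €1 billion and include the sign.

MPC = 1 − MPS = 1 − 0.402 = 0.598.
Spending multiplier = 1/(1 − MPC) = 1/(1 − 0.598) = 1/0.402 ≈ 2.488.
Need ΔY = −€536 billion, so ΔG = ΔY/k = (−€536 billion) × 0.402 ≈ −€215 billion.
The government should cut government spending by €215 billion.

−€215 billion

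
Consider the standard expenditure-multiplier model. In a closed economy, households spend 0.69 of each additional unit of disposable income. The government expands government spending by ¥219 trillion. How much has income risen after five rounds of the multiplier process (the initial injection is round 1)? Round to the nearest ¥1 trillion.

¥596 trillion

Round 1 adds ΔG = ¥219 trillion; each later round is MPC = 0.69 times the previous.
After 5 rounds: 219 + 151.11 + 104.2659 + 71.943471 + 49.64099499 = ΔG·(1 − c^5)/(1 − c) = 219 × (1 − 0.1564031349)/0.31 ≈ ¥596 trillion.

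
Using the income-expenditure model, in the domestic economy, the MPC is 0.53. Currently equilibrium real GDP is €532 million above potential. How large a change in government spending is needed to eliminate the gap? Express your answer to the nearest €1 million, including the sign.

−€250 million

Spending multiplier = 1/(1 − MPC) = 1/(1 − 0.53) = 1/0.47 ≈ 2.128.
Need ΔY = −€532 million, so ΔG = ΔY/k = (−€532 million) × 0.47 ≈ −€250 million.
The government should cut government spending by €250 million.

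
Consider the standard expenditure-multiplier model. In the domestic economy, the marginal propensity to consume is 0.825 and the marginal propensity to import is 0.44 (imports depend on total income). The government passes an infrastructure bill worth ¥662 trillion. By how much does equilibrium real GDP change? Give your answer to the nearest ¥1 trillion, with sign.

+¥1,076 trillion

Spending multiplier = 1/(1 − c + m) = 1/(1 − 0.825 + 0.44) = 1/0.615 ≈ 1.626.
ΔY = k × ΔG = (+¥662 trillion) / 0.615 ≈ +¥1,076 trillion.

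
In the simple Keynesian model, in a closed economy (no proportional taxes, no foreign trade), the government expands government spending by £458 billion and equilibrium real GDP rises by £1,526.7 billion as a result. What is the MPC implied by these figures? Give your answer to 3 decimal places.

Implied spending multiplier k = ΔY/ΔG = 1,526.7/458 ≈ 3.3334.
Since k = 1/(1 − MPC), MPC = 1 − 1/k = 1 − ΔG/ΔY = 1 − 458/1,526.7 ≈ 0.700.

0.700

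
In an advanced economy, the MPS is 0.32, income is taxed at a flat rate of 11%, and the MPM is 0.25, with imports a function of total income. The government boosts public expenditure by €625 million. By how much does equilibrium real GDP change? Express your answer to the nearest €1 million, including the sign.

+€969 million

MPC = 1 − MPS = 1 − 0.32 = 0.68.
Spending multiplier = 1/(1 − c(1−t) + m) = 1/(1 − 0.68×0.89 + 0.25) = 1/0.6448 ≈ 1.551.
ΔY = k × ΔG = (+€625 million) / 0.6448 ≈ +€969 million.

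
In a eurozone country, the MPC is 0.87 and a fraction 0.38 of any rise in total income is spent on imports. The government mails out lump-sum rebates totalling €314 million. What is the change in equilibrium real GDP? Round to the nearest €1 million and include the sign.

A lump-sum tax change of −€314 million shifts disposable income by +€314 million; first-round consumption changes by −c × ΔT = −0.87 × (−€314 million) = +€273.18 million.
Expenditure multiplier = 1/(1 − c + m) = 1/(1 − 0.87 + 0.38) = 1/0.51 ≈ 1.961.
The tax multiplier is −c × k ≈ −1.706, so ΔY = k × (−c·ΔT) = (+€273.18 million) / 0.51 ≈ +€536 million.

+€536 million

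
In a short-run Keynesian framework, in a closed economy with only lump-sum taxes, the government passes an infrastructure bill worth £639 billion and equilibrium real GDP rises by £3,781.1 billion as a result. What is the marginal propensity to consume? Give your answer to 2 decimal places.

Implied spending multiplier k = ΔY/ΔG = 3,781.1/639 ≈ 5.9172.
Since k = 1/(1 − MPC), MPC = 1 − 1/k = 1 − ΔG/ΔY = 1 − 639/3,781.1 ≈ 0.83.

0.83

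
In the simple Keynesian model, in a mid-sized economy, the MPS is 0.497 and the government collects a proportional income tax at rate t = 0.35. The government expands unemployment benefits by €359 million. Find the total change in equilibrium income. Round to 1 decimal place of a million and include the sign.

+€268.3 million

MPC = 1 − MPS = 1 − 0.497 = 0.503.
The transfer change shifts disposable income by +€359 million, so first-round consumption changes by c·ΔTR = 0.503 × (+€359 million) = +€180.577 million.
Expenditure multiplier = 1/(1 − c(1−t)) = 1/(1 − 0.503×0.65) = 1/0.67305 ≈ 1.486.
The transfer multiplier is c × k ≈ 0.747, so ΔY = k × (c·ΔTR) = (+€180.577 million) / 0.67305 ≈ +€268.3 million.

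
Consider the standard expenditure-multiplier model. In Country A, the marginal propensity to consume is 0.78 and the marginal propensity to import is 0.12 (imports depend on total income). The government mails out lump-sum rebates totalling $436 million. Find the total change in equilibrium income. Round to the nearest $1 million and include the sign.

A lump-sum tax change of −$436 million shifts disposable income by +$436 million; first-round consumption changes by −c × ΔT = −0.78 × (−$436 million) = +$340.08 million.
Expenditure multiplier = 1/(1 − c + m) = 1/(1 − 0.78 + 0.12) = 1/0.34 ≈ 2.941.
The tax multiplier is −c × k ≈ −2.294, so ΔY = k × (−c·ΔT) = (+$340.08 million) / 0.34 ≈ +$1,000 million.

+$1,000 million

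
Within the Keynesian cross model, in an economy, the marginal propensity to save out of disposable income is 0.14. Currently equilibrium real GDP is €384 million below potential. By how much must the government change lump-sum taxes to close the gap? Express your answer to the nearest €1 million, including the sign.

−€63 million

MPC = 1 − MPS = 1 − 0.14 = 0.86.
Spending multiplier = 1/(1 − MPC) = 1/(1 − 0.86) = 1/0.14 ≈ 7.143.
Tax multiplier = −c·k = −0.86/0.14 ≈ −6.143. Need ΔY = +€384 million, so ΔT = ΔY/(−c·k) = −(+€384 million) × 0.14 / 0.86 ≈ −€63 million.
The government should cut lump-sum taxes by €63 million.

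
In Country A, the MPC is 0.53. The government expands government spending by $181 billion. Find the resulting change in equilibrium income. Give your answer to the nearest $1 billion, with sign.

+$385 billion

Government-spending multiplier = 1/(1 − MPC) = 1/(1 − 0.53) = 1/0.47 ≈ 2.128.
ΔY = k × ΔG = (+$181 billion) / 0.47 ≈ +$385 billion.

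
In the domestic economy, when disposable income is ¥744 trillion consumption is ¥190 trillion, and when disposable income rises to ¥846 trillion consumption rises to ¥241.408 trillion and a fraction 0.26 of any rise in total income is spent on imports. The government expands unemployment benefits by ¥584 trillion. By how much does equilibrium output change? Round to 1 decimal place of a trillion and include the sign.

+¥389.3 trillion

MPC = ΔC/ΔYd = (241.408 − 190)/(846 − 744) = 51.408/102 = 0.504.
The transfer change shifts disposable income by +¥584 trillion, so first-round consumption changes by c·ΔTR = 0.504 × (+¥584 trillion) = +¥294.336 trillion.
Expenditure multiplier = 1/(1 − c + m) = 1/(1 − 0.504 + 0.26) = 1/0.756 ≈ 1.323.
The transfer multiplier is c × k ≈ 0.667, so ΔY = k × (c·ΔTR) = (+¥294.336 trillion) / 0.756 ≈ +¥389.3 trillion.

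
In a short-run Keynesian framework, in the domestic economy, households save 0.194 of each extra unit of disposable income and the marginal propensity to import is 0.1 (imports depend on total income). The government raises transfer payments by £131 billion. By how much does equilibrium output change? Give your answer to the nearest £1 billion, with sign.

+£359 billion

MPC = 1 − MPS = 1 − 0.194 = 0.806.
The transfer change shifts disposable income by +£131 billion, so first-round consumption changes by c·ΔTR = 0.806 × (+£131 billion) = +£105.586 billion.
Expenditure multiplier = 1/(1 − c + m) = 1/(1 − 0.806 + 0.1) = 1/0.294 ≈ 3.401.
The transfer multiplier is c × k ≈ 2.741, so ΔY = k × (c·ΔTR) = (+£105.586 billion) / 0.294 ≈ +£359 billion.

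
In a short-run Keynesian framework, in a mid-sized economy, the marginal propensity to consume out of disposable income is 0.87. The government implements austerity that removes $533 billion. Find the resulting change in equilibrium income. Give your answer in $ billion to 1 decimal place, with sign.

−$4,100.0 billion

Expenditure multiplier = 1/(1 − MPC) = 1/(1 − 0.87) = 1/0.13 ≈ 7.692.
ΔY = k × ΔG = (−$533 billion) / 0.13 = −$4,100 billion.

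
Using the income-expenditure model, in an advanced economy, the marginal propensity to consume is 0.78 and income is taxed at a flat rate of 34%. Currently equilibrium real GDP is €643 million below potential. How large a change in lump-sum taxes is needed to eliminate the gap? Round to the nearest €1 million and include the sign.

−€400 million

Spending multiplier = 1/(1 − c(1−t)) = 1/(1 − 0.78×0.66) = 1/0.4852 ≈ 2.061.
Tax multiplier = −c·k = −0.78/0.4852 ≈ −1.608. Need ΔY = +€643 million, so ΔT = ΔY/(−c·k) = −(+€643 million) × 0.4852 / 0.78 ≈ −€400 million.
The government should cut lump-sum taxes by €400 million.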